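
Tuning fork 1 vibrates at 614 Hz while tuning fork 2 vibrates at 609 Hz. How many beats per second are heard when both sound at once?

The beat frequency equals the magnitude of the frequency difference.
|614 − 609| = 5 Hz.

5 Hz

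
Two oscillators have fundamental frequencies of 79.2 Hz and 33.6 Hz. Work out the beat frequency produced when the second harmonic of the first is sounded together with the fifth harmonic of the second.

9.6 Hz

Second harmonic of the first: 2·79.2 = 158.4 Hz.
Fifth harmonic of the second: 5·33.6 = 168.0 Hz.
f_beat = |158.4 − 168.0| = 9.6 Hz.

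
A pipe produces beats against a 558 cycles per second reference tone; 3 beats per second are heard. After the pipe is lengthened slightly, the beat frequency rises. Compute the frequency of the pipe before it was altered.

|f − 558| = 3, so the pipe was at either 555 Hz or 561 Hz.
A longer pipe has a lower fundamental; the adjustment lowers the pipe's frequency.
The beat rate rose, so the adjustment moved the pipe further from 558 Hz — it was already below the reference.

555 Hz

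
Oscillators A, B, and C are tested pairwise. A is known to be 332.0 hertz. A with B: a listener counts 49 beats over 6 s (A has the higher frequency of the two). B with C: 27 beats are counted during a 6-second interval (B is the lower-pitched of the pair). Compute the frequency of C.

A–B: Beat frequency = 49/6 = 8.1667 Hz.
B is below A, so f_B = 332.0 − 8.1667 = 323.8333 Hz.
B–C: Beat frequency = 27/6 = 4.5 Hz.
C is above B, so f_C = 323.8333 + 4.5 = 328.3333 Hz.

328.3333 Hz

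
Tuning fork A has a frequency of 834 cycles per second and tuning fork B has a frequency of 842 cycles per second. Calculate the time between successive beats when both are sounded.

0.125 s

f_beat = |834 − 842| = 8 Hz.
Beat period T = 1 / f_beat = 1 / 8 s.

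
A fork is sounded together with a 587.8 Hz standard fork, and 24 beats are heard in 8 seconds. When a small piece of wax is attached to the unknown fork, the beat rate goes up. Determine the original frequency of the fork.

Beat frequency = 24/8 = 3 Hz.
|f − 587.8| = 3, so the fork was at either 584.8 Hz or 590.8 Hz.
Loading a fork with wax lowers its frequency; the adjustment lowers the fork's frequency.
The beat rate rose, so the adjustment moved the fork further from 587.8 Hz — it was already below the reference.

584.8 Hz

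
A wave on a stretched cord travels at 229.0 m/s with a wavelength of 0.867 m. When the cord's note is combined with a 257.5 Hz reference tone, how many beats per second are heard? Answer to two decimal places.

6.63 Hz

Source frequency f = v/λ = 229.0/0.867 = 264.1292 Hz.
f_beat = |264.1292 − 257.5| = 6.63 Hz.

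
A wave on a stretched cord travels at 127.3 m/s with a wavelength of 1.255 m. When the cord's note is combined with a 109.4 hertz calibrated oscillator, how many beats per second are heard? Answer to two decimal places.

Source frequency f = v/λ = 127.3/1.255 = 101.4343 Hz.
f_beat = |101.4343 − 109.4| = 7.97 Hz.

7.97 Hz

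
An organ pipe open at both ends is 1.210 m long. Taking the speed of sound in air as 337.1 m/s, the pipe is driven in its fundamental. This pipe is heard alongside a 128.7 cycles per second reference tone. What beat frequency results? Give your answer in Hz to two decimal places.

10.60 Hz

Open pipe: f_n = n·v/(2L) = 1·337.1/(2·1.210) = 139.2975 Hz.
f_beat = |139.2975 − 128.7| = 10.60 Hz.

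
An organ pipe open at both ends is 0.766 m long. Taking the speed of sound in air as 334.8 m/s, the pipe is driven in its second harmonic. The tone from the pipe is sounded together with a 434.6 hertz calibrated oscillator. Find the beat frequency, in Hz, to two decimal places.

2.48 Hz

Open pipe: f_n = n·v/(2L) = 2·334.8/(2·0.766) = 437.0757 Hz.
f_beat = |437.0757 − 434.6| = 2.48 Hz.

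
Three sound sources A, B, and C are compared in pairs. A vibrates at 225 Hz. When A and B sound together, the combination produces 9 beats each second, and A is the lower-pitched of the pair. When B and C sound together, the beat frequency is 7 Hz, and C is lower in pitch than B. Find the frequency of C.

B is above A, so f_B = 225 + 9 = 234 Hz.
C is below B, so f_C = 234 − 7 = 227 Hz.

227 Hz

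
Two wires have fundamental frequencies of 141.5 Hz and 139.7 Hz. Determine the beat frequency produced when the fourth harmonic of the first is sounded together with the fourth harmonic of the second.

7.2 Hz

Fourth harmonic of the first: 4·141.5 = 566.0 Hz.
Fourth harmonic of the second: 4·139.7 = 558.8 Hz.
f_beat = |566.0 − 558.8| = 7.2 Hz.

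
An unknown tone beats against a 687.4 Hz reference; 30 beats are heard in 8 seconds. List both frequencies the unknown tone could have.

683.65 Hz or 691.15 Hz

Beat frequency = 30/8 = 3.75 Hz.
|f − 687.4| = 3.75, so f = 687.4 ± 3.75.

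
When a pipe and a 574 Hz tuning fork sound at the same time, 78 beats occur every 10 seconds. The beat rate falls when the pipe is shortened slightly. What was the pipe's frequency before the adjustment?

Beat frequency = 78/10 = 7.8 Hz.
|f − 574| = 7.8, so the pipe was at either 566.2 Hz or 581.8 Hz.
A shorter pipe has a higher fundamental; the adjustment raises the pipe's frequency.
The beat rate fell, so the adjustment moved the pipe toward 574 Hz — it must have started below the reference.

566.2 Hz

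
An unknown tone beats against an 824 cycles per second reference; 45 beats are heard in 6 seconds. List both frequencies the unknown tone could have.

Beat frequency = 45/6 = 7.5 Hz.
|f − 824| = 7.5, so f = 824 ± 7.5.

816.5 Hz or 831.5 Hz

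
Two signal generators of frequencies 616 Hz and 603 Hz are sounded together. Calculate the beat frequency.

13 Hz

The beat frequency equals the magnitude of the frequency difference.
|616 − 603| = 13 Hz.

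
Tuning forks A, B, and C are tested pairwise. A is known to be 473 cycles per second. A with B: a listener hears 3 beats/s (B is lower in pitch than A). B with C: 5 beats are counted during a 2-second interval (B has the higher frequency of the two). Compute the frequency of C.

467.5 Hz

B is below A, so f_B = 473 − 3 = 470 Hz.
B–C: Beat frequency = 5/2 = 2.5 Hz.
C is below B, so f_C = 470 − 2.5 = 467.5 Hz.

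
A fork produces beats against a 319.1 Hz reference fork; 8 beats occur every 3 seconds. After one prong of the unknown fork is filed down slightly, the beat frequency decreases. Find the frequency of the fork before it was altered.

316.4333 Hz

Beat frequency = 8/3 = 2.6667 Hz.
|f − 319.1| = 2.6667, so the fork was at either 316.4333 Hz or 321.7667 Hz.
Filing a prong removes mass and raises the fork's frequency; the adjustment raises the fork's frequency.
The beat rate fell, so the adjustment moved the fork toward 319.1 Hz — it must have started below the reference.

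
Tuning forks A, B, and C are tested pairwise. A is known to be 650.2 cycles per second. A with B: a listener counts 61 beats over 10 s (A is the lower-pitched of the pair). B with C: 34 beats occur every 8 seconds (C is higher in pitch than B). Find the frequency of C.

A–B: Beat frequency = 61/10 = 6.1 Hz.
B is above A, so f_B = 650.2 + 6.1 = 656.3 Hz.
B–C: Beat frequency = 34/8 = 4.25 Hz.
C is above B, so f_C = 656.3 + 4.25 = 660.55 Hz.

660.55 Hz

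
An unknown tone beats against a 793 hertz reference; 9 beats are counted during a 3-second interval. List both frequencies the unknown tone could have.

790 Hz or 796 Hz

Beat frequency = 9/3 = 3 Hz.
|f − 793| = 3, so f = 793 ± 3.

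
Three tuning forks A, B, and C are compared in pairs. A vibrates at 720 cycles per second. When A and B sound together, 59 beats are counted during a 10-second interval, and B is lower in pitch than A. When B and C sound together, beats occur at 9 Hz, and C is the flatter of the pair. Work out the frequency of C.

705.1 Hz

A–B: Beat frequency = 59/10 = 5.9 Hz.
B is below A, so f_B = 720 − 5.9 = 714.1 Hz.
C is below B, so f_C = 714.1 − 9 = 705.1 Hz.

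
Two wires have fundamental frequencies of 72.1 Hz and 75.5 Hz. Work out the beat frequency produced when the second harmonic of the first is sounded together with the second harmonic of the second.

6.8 Hz

Second harmonic of the first: 2·72.1 = 144.2 Hz.
Second harmonic of the second: 2·75.5 = 151.0 Hz.
f_beat = |144.2 − 151.0| = 6.8 Hz.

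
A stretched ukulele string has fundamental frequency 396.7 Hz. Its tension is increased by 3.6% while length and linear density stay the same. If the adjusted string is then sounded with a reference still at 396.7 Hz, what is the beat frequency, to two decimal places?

7.08 Hz

For a string, f ∝ √T, so the new frequency is 396.7·√1.036 = 403.7775 Hz.
f_beat = |403.7775 − 396.7| = 7.08 Hz.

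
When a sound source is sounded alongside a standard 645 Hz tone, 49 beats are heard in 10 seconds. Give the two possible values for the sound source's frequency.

Beat frequency = 49/10 = 4.9 Hz.
|f − 645| = 4.9, so f = 645 ± 4.9.

640.1 Hz or 649.9 Hz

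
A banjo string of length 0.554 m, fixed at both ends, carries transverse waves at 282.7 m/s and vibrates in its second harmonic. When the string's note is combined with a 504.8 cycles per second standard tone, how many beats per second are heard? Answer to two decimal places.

For a string fixed at both ends, f_n = n·v/(2L) = 2·282.7/(2·0.554) = 510.2888 Hz.
f_beat = |510.2888 − 504.8| = 5.49 Hz.

5.49 Hz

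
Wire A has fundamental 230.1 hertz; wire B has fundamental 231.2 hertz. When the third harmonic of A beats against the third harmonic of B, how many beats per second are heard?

Third harmonic of the first: 3·230.1 = 690.3 Hz.
Third harmonic of the second: 3·231.2 = 693.6 Hz.
f_beat = |690.3 − 693.6| = 3.3 Hz.

3.3 Hz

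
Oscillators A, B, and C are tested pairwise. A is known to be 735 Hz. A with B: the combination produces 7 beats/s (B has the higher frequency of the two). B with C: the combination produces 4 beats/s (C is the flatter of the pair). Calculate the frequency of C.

738 Hz

B is above A, so f_B = 735 + 7 = 742 Hz.
C is below B, so f_C = 742 − 4 = 738 Hz.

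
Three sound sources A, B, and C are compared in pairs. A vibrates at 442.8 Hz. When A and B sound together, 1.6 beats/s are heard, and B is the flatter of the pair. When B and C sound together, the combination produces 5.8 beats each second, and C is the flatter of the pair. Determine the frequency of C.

435.4 Hz

B is below A, so f_B = 442.8 − 1.6 = 441.2 Hz.
C is below B, so f_C = 441.2 − 5.8 = 435.4 Hz.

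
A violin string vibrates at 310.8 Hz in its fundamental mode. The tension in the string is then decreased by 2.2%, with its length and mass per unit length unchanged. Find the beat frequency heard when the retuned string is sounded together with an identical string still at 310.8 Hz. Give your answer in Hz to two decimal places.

For a string, f ∝ √T, so the new frequency is 310.8·√0.978 = 307.3622 Hz.
f_beat = |307.3622 − 310.8| = 3.44 Hz.

3.44 Hz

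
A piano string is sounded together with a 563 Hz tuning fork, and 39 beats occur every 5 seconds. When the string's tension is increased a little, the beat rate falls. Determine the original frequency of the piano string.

555.2 Hz

Beat frequency = 39/5 = 7.8 Hz.
|f − 563| = 7.8, so the piano string was at either 555.2 Hz or 570.8 Hz.
Higher tension means higher frequency; the adjustment raises the piano string's frequency.
The beat rate fell, so the adjustment moved the piano string toward 563 Hz — it must have started below the reference.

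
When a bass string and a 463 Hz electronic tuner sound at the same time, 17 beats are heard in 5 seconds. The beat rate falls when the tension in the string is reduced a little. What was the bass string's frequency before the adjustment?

Beat frequency = 17/5 = 3.4 Hz.
|f − 463| = 3.4, so the bass string was at either 459.6 Hz or 466.4 Hz.
Lower tension means lower frequency; the adjustment lowers the bass string's frequency.
The beat rate fell, so the adjustment moved the bass string toward 463 Hz — it must have started above the reference.

466.4 Hz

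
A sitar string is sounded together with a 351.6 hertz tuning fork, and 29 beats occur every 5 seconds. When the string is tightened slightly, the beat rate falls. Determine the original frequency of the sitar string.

Beat frequency = 29/5 = 5.8 Hz.
|f − 351.6| = 5.8, so the sitar string was at either 345.8 Hz or 357.4 Hz.
Increasing tension raises a string's frequency; the adjustment raises the sitar string's frequency.
The beat rate fell, so the adjustment moved the sitar string toward 351.6 Hz — it must have started below the reference.

345.8 Hz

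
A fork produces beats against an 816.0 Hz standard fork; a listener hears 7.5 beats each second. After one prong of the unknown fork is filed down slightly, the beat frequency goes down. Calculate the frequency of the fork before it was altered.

808.5 Hz

|f − 816.0| = 7.5, so the fork was at either 808.5 Hz or 823.5 Hz.
Filing a prong removes mass and raises the fork's frequency; the adjustment raises the fork's frequency.
The beat rate fell, so the adjustment moved the fork toward 816.0 Hz — it must have started below the reference.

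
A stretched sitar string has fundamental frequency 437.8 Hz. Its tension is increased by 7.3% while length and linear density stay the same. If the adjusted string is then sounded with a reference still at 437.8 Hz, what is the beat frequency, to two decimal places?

For a string, f ∝ √T, so the new frequency is 437.8·√1.073 = 453.4983 Hz.
f_beat = |453.4983 − 437.8| = 15.70 Hz.

15.70 Hz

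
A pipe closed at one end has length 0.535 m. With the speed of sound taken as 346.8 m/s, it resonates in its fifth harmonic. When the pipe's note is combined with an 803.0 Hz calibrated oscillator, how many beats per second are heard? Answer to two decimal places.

7.28 Hz

Closed pipe (odd harmonics): f_n = n·v/(4L) = 5·346.8/(4·0.535) = 810.2804 Hz.
f_beat = |810.2804 − 803.0| = 7.28 Hz.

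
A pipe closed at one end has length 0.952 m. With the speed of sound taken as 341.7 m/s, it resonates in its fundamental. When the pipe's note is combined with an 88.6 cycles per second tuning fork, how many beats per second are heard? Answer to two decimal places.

1.13 Hz

Closed pipe (odd harmonics): f_n = n·v/(4L) = 1·341.7/(4·0.952) = 89.7321 Hz.
f_beat = |89.7321 − 88.6| = 1.13 Hz.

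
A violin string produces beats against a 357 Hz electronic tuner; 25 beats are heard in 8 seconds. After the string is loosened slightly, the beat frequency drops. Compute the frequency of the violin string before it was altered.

360.125 Hz

Beat frequency = 25/8 = 3.125 Hz.
|f − 357| = 3.125, so the violin string was at either 353.875 Hz or 360.125 Hz.
Reducing tension lowers a string's frequency; the adjustment lowers the violin string's frequency.
The beat rate fell, so the adjustment moved the violin string toward 357 Hz — it must have started above the reference.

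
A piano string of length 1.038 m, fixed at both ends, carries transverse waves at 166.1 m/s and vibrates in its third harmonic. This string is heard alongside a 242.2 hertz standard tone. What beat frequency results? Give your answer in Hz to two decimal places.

2.17 Hz

For a string fixed at both ends, f_n = n·v/(2L) = 3·166.1/(2·1.038) = 240.0289 Hz.
f_beat = |240.0289 − 242.2| = 2.17 Hz.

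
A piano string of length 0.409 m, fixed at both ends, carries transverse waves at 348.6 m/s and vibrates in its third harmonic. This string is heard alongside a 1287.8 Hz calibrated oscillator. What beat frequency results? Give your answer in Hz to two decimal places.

9.32 Hz

For a string fixed at both ends, f_n = n·v/(2L) = 3·348.6/(2·0.409) = 1278.4841 Hz.
f_beat = |1278.4841 − 1287.8| = 9.32 Hz.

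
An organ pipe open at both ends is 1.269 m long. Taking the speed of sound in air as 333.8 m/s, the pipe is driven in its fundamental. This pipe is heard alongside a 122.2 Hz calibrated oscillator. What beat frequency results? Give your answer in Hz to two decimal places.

9.32 Hz

Open pipe: f_n = n·v/(2L) = 1·333.8/(2·1.269) = 131.5209 Hz.
f_beat = |131.5209 − 122.2| = 9.32 Hz.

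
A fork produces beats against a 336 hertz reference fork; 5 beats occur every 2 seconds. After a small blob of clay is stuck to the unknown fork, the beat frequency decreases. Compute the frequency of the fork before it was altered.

Beat frequency = 5/2 = 2.5 Hz.
|f − 336| = 2.5, so the fork was at either 333.5 Hz or 338.5 Hz.
Adding mass to a fork lowers its frequency; the adjustment lowers the fork's frequency.
The beat rate fell, so the adjustment moved the fork toward 336 Hz — it must have started above the reference.

338.5 Hz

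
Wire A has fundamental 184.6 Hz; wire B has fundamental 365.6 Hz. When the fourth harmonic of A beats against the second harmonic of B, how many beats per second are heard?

7.2 Hz

Fourth harmonic of the first: 4·184.6 = 738.4 Hz.
Second harmonic of the second: 2·365.6 = 731.2 Hz.
f_beat = |738.4 − 731.2| = 7.2 Hz.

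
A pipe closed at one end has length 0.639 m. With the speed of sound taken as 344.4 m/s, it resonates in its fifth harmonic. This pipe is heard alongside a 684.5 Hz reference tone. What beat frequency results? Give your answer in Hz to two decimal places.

Closed pipe (odd harmonics): f_n = n·v/(4L) = 5·344.4/(4·0.639) = 673.7089 Hz.
f_beat = |673.7089 − 684.5| = 10.79 Hz.

10.79 Hz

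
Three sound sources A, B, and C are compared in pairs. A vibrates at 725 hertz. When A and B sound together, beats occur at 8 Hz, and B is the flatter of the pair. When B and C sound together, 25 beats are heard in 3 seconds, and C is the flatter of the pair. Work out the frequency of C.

708.6667 Hz

B is below A, so f_B = 725 − 8 = 717 Hz.
B–C: Beat frequency = 25/3 = 8.3333 Hz.
C is below B, so f_C = 717 − 8.3333 = 708.6667 Hz.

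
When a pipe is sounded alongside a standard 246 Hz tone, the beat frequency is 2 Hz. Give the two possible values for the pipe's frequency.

|f − 246| = 2, so f = 246 ± 2.

244 Hz or 248 Hz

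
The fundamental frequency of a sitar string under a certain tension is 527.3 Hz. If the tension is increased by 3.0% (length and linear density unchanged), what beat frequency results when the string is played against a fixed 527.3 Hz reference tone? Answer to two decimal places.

For a string, f ∝ √T, so the new frequency is 527.3·√1.030 = 535.1511 Hz.
f_beat = |535.1511 − 527.3| = 7.85 Hz.

7.85 Hz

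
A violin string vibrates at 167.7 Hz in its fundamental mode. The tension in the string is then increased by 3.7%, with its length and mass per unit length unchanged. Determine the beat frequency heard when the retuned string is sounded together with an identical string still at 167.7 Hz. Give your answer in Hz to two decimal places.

For a string, f ∝ √T, so the new frequency is 167.7·√1.037 = 170.7743 Hz.
f_beat = |170.7743 − 167.7| = 3.07 Hz.

3.07 Hz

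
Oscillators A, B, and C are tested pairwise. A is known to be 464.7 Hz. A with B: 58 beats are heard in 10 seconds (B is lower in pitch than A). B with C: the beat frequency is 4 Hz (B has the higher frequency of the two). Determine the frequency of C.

454.9 Hz

A–B: Beat frequency = 58/10 = 5.8 Hz.
B is below A, so f_B = 464.7 − 5.8 = 458.9 Hz.
C is below B, so f_C = 458.9 − 4 = 454.9 Hz.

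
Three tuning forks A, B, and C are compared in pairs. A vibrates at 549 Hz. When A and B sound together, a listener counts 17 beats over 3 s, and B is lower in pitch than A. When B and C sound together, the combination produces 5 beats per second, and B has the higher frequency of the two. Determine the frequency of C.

538.3333 Hz

A–B: Beat frequency = 17/3 = 5.6667 Hz.
B is below A, so f_B = 549 − 5.6667 = 543.3333 Hz.
C is below B, so f_C = 543.3333 − 5 = 538.3333 Hz.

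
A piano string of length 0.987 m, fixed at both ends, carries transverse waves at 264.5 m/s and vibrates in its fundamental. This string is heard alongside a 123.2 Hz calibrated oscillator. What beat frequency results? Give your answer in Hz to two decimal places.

For a string fixed at both ends, f_n = n·v/(2L) = 1·264.5/(2·0.987) = 133.9919 Hz.
f_beat = |133.9919 − 123.2| = 10.79 Hz.

10.79 Hz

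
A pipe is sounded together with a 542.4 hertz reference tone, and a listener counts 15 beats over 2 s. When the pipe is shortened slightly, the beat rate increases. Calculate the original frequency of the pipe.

Beat frequency = 15/2 = 7.5 Hz.
|f − 542.4| = 7.5, so the pipe was at either 534.9 Hz or 549.9 Hz.
A shorter pipe has a higher fundamental; the adjustment raises the pipe's frequency.
The beat rate rose, so the adjustment moved the pipe further from 542.4 Hz — it was already above the reference.

549.9 Hz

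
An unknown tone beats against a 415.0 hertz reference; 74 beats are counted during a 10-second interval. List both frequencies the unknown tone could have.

Beat frequency = 74/10 = 7.4 Hz.
|f − 415.0| = 7.4, so f = 415.0 ± 7.4.

407.6 Hz or 422.4 Hz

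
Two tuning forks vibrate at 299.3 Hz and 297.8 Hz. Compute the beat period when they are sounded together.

f_beat = |299.3 − 297.8| = 1.5 Hz.
Beat period T = 1 / f_beat = 1 / 1.5 s.

0.667 s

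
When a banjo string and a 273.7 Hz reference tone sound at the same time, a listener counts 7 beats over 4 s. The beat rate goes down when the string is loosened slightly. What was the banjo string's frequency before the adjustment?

275.45 Hz

Beat frequency = 7/4 = 1.75 Hz.
|f − 273.7| = 1.75, so the banjo string was at either 271.95 Hz or 275.45 Hz.
Reducing tension lowers a string's frequency; the adjustment lowers the banjo string's frequency.
The beat rate fell, so the adjustment moved the banjo string toward 273.7 Hz — it must have started above the reference.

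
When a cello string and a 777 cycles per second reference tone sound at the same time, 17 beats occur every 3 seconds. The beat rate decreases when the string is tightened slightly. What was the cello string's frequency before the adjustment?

771.3333 Hz

Beat frequency = 17/3 = 5.6667 Hz.
|f − 777| = 5.6667, so the cello string was at either 771.3333 Hz or 782.6667 Hz.
Increasing tension raises a string's frequency; the adjustment raises the cello string's frequency.
The beat rate fell, so the adjustment moved the cello string toward 777 Hz — it must have started below the reference.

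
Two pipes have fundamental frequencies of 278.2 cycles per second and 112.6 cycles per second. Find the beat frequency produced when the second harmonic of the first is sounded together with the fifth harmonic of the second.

6.6 Hz

Second harmonic of the first: 2·278.2 = 556.4 Hz.
Fifth harmonic of the second: 5·112.6 = 563.0 Hz.
f_beat = |556.4 − 563.0| = 6.6 Hz.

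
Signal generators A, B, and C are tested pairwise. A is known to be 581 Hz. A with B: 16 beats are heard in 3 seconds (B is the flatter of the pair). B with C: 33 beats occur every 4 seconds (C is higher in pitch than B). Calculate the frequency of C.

A–B: Beat frequency = 16/3 = 5.3333 Hz.
B is below A, so f_B = 581 − 5.3333 = 575.6667 Hz.
B–C: Beat frequency = 33/4 = 8.25 Hz.
C is above B, so f_C = 575.6667 + 8.25 = 583.9167 Hz.

583.9167 Hz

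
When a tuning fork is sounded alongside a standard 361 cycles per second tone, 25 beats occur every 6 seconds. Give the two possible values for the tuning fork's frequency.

Beat frequency = 25/6 = 4.1667 Hz.
|f − 361| = 4.1667, so f = 361 ± 4.1667.

356.8333 Hz or 365.1667 Hz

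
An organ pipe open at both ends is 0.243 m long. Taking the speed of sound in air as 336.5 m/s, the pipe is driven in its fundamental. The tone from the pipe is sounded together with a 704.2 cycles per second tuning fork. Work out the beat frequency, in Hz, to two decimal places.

Open pipe: f_n = n·v/(2L) = 1·336.5/(2·0.243) = 692.3868 Hz.
f_beat = |692.3868 − 704.2| = 11.81 Hz.

11.81 Hz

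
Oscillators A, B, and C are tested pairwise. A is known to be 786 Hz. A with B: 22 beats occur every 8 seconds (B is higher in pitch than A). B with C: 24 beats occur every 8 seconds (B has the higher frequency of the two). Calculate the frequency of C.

785.75 Hz

A–B: Beat frequency = 22/8 = 2.75 Hz.
B is above A, so f_B = 786 + 2.75 = 788.75 Hz.
B–C: Beat frequency = 24/8 = 3 Hz.
C is below B, so f_C = 788.75 − 3 = 785.75 Hz.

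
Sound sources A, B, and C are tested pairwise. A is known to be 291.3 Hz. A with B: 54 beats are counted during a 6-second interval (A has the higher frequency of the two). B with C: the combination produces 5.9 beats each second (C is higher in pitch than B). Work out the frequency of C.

A–B: Beat frequency = 54/6 = 9 Hz.
B is below A, so f_B = 291.3 − 9 = 282.3 Hz.
C is above B, so f_C = 282.3 + 5.9 = 288.2 Hz.

288.2 Hz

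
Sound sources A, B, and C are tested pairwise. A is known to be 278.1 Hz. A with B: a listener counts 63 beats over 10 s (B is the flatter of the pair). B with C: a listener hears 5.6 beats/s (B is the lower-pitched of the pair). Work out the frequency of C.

A–B: Beat frequency = 63/10 = 6.3 Hz.
B is below A, so f_B = 278.1 − 6.3 = 271.8 Hz.
C is above B, so f_C = 271.8 + 5.6 = 277.4 Hz.

277.4 Hz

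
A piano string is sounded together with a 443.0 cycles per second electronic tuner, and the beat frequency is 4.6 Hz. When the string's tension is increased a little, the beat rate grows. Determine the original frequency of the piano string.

447.6 Hz

|f − 443.0| = 4.6, so the piano string was at either 438.4 Hz or 447.6 Hz.
Higher tension means higher frequency; the adjustment raises the piano string's frequency.
The beat rate rose, so the adjustment moved the piano string further from 443.0 Hz — it was already above the reference.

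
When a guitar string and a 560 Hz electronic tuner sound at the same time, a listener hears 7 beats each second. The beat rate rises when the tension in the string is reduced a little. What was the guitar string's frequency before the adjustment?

|f − 560| = 7, so the guitar string was at either 553 Hz or 567 Hz.
Lower tension means lower frequency; the adjustment lowers the guitar string's frequency.
The beat rate rose, so the adjustment moved the guitar string further from 560 Hz — it was already below the reference.

553 Hz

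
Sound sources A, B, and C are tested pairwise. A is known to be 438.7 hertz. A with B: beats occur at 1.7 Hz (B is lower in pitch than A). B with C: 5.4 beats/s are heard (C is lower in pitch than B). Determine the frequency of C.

431.6 Hz

B is below A, so f_B = 438.7 − 1.7 = 437 Hz.
C is below B, so f_C = 437 − 5.4 = 431.6 Hz.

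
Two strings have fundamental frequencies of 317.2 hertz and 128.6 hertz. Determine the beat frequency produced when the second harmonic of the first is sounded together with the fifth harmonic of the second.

8.6 Hz

Second harmonic of the first: 2·317.2 = 634.4 Hz.
Fifth harmonic of the second: 5·128.6 = 643.0 Hz.
f_beat = |634.4 − 643.0| = 8.6 Hz.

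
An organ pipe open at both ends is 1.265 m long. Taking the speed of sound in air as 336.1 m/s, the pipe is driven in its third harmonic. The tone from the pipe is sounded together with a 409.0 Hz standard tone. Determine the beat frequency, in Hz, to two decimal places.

Open pipe: f_n = n·v/(2L) = 3·336.1/(2·1.265) = 398.5375 Hz.
f_beat = |398.5375 − 409.0| = 10.46 Hz.

10.46 Hz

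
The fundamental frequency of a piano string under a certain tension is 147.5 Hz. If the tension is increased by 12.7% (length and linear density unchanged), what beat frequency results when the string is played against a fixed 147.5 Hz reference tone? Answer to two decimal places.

For a string, f ∝ √T, so the new frequency is 147.5·√1.127 = 156.5864 Hz.
f_beat = |156.5864 − 147.5| = 9.09 Hz.

9.09 Hz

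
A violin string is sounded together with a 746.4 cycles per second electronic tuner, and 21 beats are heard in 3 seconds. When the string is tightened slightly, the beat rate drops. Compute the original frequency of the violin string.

739.4 Hz

Beat frequency = 21/3 = 7 Hz.
|f − 746.4| = 7, so the violin string was at either 739.4 Hz or 753.4 Hz.
Increasing tension raises a string's frequency; the adjustment raises the violin string's frequency.
The beat rate fell, so the adjustment moved the violin string toward 746.4 Hz — it must have started below the reference.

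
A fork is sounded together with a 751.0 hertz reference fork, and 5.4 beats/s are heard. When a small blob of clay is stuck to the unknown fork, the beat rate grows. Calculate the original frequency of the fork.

|f − 751.0| = 5.4, so the fork was at either 745.6 Hz or 756.4 Hz.
Adding mass to a fork lowers its frequency; the adjustment lowers the fork's frequency.
The beat rate rose, so the adjustment moved the fork further from 751.0 Hz — it was already below the reference.

745.6 Hz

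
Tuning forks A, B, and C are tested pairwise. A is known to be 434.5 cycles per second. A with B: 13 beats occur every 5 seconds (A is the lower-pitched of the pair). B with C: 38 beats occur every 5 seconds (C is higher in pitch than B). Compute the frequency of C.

A–B: Beat frequency = 13/5 = 2.6 Hz.
B is above A, so f_B = 434.5 + 2.6 = 437.1 Hz.
B–C: Beat frequency = 38/5 = 7.6 Hz.
C is above B, so f_C = 437.1 + 7.6 = 444.7 Hz.

444.7 Hz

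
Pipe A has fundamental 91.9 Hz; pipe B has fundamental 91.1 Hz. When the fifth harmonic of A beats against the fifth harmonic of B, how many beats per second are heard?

4.0 Hz

Fifth harmonic of the first: 5·91.9 = 459.5 Hz.
Fifth harmonic of the second: 5·91.1 = 455.5 Hz.
f_beat = |459.5 − 455.5| = 4.0 Hz.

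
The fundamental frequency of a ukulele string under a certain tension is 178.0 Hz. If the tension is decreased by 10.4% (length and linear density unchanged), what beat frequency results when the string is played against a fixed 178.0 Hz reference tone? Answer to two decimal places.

For a string, f ∝ √T, so the new frequency is 178.0·√0.896 = 168.4900 Hz.
f_beat = |168.4900 − 178.0| = 9.51 Hz.

9.51 Hz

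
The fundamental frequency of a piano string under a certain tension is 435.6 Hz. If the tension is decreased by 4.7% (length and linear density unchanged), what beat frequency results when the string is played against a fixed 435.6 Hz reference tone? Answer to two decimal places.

10.36 Hz

For a string, f ∝ √T, so the new frequency is 435.6·√0.953 = 425.2402 Hz.
f_beat = |425.2402 − 435.6| = 10.36 Hz.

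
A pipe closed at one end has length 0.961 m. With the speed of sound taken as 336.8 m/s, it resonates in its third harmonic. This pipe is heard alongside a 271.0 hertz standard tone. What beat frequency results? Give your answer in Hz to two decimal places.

8.15 Hz

Closed pipe (odd harmonics): f_n = n·v/(4L) = 3·336.8/(4·0.961) = 262.8512 Hz.
f_beat = |262.8512 − 271.0| = 8.15 Hz.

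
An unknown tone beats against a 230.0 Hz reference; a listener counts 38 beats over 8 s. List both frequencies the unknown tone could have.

Beat frequency = 38/8 = 4.75 Hz.
|f − 230.0| = 4.75, so f = 230.0 ± 4.75.

225.25 Hz or 234.75 Hz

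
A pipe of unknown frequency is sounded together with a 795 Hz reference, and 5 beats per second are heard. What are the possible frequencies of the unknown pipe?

790 Hz or 800 Hz

|f − 795| = 5, so f = 795 ± 5.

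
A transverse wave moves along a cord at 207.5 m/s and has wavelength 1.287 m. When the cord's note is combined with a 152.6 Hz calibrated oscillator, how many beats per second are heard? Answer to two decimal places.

8.63 Hz

Source frequency f = v/λ = 207.5/1.287 = 161.2277 Hz.
f_beat = |161.2277 − 152.6| = 8.63 Hz.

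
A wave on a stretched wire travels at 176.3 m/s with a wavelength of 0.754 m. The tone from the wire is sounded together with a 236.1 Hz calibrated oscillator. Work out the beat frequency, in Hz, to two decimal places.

2.28 Hz

Source frequency f = v/λ = 176.3/0.754 = 233.8196 Hz.
f_beat = |233.8196 − 236.1| = 2.28 Hz.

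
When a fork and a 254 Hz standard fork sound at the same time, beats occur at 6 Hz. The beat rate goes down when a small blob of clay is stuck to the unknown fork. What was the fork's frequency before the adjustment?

|f − 254| = 6, so the fork was at either 248 Hz or 260 Hz.
Adding mass to a fork lowers its frequency; the adjustment lowers the fork's frequency.
The beat rate fell, so the adjustment moved the fork toward 254 Hz — it must have started above the reference.

260 Hz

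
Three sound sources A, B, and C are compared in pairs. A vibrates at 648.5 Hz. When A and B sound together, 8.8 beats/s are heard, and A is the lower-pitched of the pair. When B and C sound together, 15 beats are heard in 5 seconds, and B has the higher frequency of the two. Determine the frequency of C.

654.3 Hz

B is above A, so f_B = 648.5 + 8.8 = 657.3 Hz.
B–C: Beat frequency = 15/5 = 3 Hz.
C is below B, so f_C = 657.3 − 3 = 654.3 Hz.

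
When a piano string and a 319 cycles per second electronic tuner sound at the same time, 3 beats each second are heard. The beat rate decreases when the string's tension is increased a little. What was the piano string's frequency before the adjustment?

|f − 319| = 3, so the piano string was at either 316 Hz or 322 Hz.
Higher tension means higher frequency; the adjustment raises the piano string's frequency.
The beat rate fell, so the adjustment moved the piano string toward 319 Hz — it must have started below the reference.

316 Hz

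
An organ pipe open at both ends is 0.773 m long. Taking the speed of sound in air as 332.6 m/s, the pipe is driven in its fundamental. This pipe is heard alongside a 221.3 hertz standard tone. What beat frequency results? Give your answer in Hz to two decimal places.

6.16 Hz

Open pipe: f_n = n·v/(2L) = 1·332.6/(2·0.773) = 215.1358 Hz.
f_beat = |215.1358 − 221.3| = 6.16 Hz.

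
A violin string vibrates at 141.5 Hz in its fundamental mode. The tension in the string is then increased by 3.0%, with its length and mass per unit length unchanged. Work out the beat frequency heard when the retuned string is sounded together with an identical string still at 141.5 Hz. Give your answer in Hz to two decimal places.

2.11 Hz

For a string, f ∝ √T, so the new frequency is 141.5·√1.030 = 143.6068 Hz.
f_beat = |143.6068 − 141.5| = 2.11 Hz.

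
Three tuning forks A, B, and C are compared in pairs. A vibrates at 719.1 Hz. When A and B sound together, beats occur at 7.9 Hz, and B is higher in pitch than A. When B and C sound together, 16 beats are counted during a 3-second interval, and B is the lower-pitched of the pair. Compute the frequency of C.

732.3333 Hz

B is above A, so f_B = 719.1 + 7.9 = 727 Hz.
B–C: Beat frequency = 16/3 = 5.3333 Hz.
C is above B, so f_C = 727 + 5.3333 = 732.3333 Hz.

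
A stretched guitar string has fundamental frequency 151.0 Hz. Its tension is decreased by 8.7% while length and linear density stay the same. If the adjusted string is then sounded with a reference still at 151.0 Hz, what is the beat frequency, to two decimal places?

6.72 Hz

For a string, f ∝ √T, so the new frequency is 151.0·√0.913 = 144.2821 Hz.
f_beat = |144.2821 − 151.0| = 6.72 Hz.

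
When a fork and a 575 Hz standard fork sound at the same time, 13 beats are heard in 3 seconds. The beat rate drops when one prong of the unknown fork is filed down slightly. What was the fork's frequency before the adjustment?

570.6667 Hz

Beat frequency = 13/3 = 4.3333 Hz.
|f − 575| = 4.3333, so the fork was at either 570.6667 Hz or 579.3333 Hz.
Filing a prong removes mass and raises the fork's frequency; the adjustment raises the fork's frequency.
The beat rate fell, so the adjustment moved the fork toward 575 Hz — it must have started below the reference.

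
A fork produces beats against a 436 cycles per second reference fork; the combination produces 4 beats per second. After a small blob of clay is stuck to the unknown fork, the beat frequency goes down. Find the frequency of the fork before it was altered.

|f − 436| = 4, so the fork was at either 432 Hz or 440 Hz.
Adding mass to a fork lowers its frequency; the adjustment lowers the fork's frequency.
The beat rate fell, so the adjustment moved the fork toward 436 Hz — it must have started above the reference.

440 Hz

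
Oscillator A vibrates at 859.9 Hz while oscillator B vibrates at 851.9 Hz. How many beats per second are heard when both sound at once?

Beats arise from superposition of two nearby frequencies; the beat rate is |f₁ − f₂|.
|859.9 − 851.9| = 8 Hz.

8 Hz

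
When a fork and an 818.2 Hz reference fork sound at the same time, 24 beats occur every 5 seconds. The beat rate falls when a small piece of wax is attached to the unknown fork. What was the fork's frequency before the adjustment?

Beat frequency = 24/5 = 4.8 Hz.
|f − 818.2| = 4.8, so the fork was at either 813.4 Hz or 823 Hz.
Loading a fork with wax lowers its frequency; the adjustment lowers the fork's frequency.
The beat rate fell, so the adjustment moved the fork toward 818.2 Hz — it must have started above the reference.

823 Hz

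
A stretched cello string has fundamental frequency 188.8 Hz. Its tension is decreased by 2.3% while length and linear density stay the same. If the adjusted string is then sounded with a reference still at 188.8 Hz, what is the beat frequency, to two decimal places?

2.18 Hz

For a string, f ∝ √T, so the new frequency is 188.8·√0.977 = 186.6162 Hz.
f_beat = |186.6162 − 188.8| = 2.18 Hz.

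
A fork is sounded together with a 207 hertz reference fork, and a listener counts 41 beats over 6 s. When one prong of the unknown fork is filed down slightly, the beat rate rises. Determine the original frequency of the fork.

Beat frequency = 41/6 = 6.8333 Hz.
|f − 207| = 6.8333, so the fork was at either 200.1667 Hz or 213.8333 Hz.
Filing a prong removes mass and raises the fork's frequency; the adjustment raises the fork's frequency.
The beat rate rose, so the adjustment moved the fork further from 207 Hz — it was already above the reference.

213.8333 Hz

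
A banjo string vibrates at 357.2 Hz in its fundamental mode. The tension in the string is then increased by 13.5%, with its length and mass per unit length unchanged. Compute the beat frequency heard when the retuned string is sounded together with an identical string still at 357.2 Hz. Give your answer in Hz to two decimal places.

23.35 Hz

For a string, f ∝ √T, so the new frequency is 357.2·√1.135 = 380.5479 Hz.
f_beat = |380.5479 − 357.2| = 23.35 Hz.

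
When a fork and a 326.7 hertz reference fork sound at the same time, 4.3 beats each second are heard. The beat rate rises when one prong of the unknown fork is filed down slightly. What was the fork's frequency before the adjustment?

|f − 326.7| = 4.3, so the fork was at either 322.4 Hz or 331 Hz.
Filing a prong removes mass and raises the fork's frequency; the adjustment raises the fork's frequency.
The beat rate rose, so the adjustment moved the fork further from 326.7 Hz — it was already above the reference.

331 Hz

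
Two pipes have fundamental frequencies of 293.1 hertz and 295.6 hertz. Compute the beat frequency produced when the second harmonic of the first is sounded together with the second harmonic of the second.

Second harmonic of the first: 2·293.1 = 586.2 Hz.
Second harmonic of the second: 2·295.6 = 591.2 Hz.
f_beat = |586.2 − 591.2| = 5.0 Hz.

5.0 Hz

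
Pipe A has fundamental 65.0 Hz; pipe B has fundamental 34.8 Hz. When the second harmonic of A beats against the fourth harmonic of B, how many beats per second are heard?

Second harmonic of the first: 2·65.0 = 130.0 Hz.
Fourth harmonic of the second: 4·34.8 = 139.2 Hz.
f_beat = |130.0 − 139.2| = 9.2 Hz.

9.2 Hz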